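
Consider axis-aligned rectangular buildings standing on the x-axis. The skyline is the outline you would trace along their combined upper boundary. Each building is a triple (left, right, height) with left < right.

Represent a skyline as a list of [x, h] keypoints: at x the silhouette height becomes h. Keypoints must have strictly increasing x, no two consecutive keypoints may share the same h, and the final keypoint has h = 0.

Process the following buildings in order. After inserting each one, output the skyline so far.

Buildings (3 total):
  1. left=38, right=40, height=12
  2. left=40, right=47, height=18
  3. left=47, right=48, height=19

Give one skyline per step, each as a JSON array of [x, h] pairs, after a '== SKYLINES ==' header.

== SKYLINES ==
[[38,12],[40,0]]
[[38,12],[40,18],[47,0]]
[[38,12],[40,18],[47,19],[48,0]]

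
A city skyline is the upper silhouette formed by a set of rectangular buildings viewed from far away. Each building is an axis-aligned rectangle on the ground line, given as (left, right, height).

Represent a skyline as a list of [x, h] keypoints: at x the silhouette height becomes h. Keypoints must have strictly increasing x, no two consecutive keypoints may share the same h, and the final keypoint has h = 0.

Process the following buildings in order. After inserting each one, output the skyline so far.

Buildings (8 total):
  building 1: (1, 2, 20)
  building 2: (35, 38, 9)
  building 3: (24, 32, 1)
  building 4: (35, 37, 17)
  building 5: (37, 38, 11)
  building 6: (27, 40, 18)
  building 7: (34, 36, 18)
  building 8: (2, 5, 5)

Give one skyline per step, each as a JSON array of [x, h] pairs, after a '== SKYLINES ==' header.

== SKYLINES ==
[[1,20],[2,0]]
[[1,20],[2,0],[35,9],[38,0]]
[[1,20],[2,0],[24,1],[32,0],[35,9],[38,0]]
[[1,20],[2,0],[24,1],[32,0],[35,17],[37,9],[38,0]]
[[1,20],[2,0],[24,1],[32,0],[35,17],[37,11],[38,0]]
[[1,20],[2,0],[24,1],[27,18],[40,0]]
[[1,20],[2,0],[24,1],[27,18],[40,0]]
[[1,20],[2,5],[5,0],[24,1],[27,18],[40,0]]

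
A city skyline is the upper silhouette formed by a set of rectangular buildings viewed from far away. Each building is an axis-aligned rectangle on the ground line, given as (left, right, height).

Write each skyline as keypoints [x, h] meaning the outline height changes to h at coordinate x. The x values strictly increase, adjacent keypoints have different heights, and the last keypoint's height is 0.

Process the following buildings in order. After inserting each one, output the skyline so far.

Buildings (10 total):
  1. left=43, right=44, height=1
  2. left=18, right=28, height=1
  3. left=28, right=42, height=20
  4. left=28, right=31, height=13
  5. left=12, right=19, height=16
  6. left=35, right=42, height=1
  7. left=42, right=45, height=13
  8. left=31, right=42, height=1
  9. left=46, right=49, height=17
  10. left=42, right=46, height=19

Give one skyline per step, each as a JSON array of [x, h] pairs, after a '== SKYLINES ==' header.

== SKYLINES ==
[[43,1],[44,0]]
[[18,1],[28,0],[43,1],[44,0]]
[[18,1],[28,20],[42,0],[43,1],[44,0]]
[[18,1],[28,20],[42,0],[43,1],[44,0]]
[[12,16],[19,1],[28,20],[42,0],[43,1],[44,0]]
[[12,16],[19,1],[28,20],[42,0],[43,1],[44,0]]
[[12,16],[19,1],[28,20],[42,13],[45,0]]
[[12,16],[19,1],[28,20],[42,13],[45,0]]
[[12,16],[19,1],[28,20],[42,13],[45,0],[46,17],[49,0]]
[[12,16],[19,1],[28,20],[42,19],[46,17],[49,0]]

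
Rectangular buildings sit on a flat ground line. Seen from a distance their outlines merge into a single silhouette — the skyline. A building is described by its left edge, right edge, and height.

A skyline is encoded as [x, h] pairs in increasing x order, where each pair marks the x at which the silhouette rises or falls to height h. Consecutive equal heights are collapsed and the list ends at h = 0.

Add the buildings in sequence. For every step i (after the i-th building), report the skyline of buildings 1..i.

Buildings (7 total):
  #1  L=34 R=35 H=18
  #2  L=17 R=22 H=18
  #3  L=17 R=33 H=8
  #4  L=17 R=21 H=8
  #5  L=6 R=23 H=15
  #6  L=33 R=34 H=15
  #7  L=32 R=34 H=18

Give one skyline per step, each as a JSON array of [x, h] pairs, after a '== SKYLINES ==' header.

== SKYLINES ==
[[34,18],[35,0]]
[[17,18],[22,0],[34,18],[35,0]]
[[17,18],[22,8],[33,0],[34,18],[35,0]]
[[17,18],[22,8],[33,0],[34,18],[35,0]]
[[6,15],[17,18],[22,15],[23,8],[33,0],[34,18],[35,0]]
[[6,15],[17,18],[22,15],[23,8],[33,15],[34,18],[35,0]]
[[6,15],[17,18],[22,15],[23,8],[32,18],[35,0]]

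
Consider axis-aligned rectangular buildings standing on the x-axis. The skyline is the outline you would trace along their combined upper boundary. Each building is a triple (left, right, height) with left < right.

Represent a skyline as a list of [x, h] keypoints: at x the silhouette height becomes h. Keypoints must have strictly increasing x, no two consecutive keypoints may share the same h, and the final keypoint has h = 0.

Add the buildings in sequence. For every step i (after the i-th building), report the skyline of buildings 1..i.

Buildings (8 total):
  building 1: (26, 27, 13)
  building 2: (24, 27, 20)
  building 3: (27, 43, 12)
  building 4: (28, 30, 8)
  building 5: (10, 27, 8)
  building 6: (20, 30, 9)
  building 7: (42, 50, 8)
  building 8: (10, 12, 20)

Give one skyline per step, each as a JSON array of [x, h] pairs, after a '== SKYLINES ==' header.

== SKYLINES ==
[[26,13],[27,0]]
[[24,20],[27,0]]
[[24,20],[27,12],[43,0]]
[[24,20],[27,12],[43,0]]
[[10,8],[24,20],[27,12],[43,0]]
[[10,8],[20,9],[24,20],[27,12],[43,0]]
[[10,8],[20,9],[24,20],[27,12],[43,8],[50,0]]
[[10,20],[12,8],[20,9],[24,20],[27,12],[43,8],[50,0]]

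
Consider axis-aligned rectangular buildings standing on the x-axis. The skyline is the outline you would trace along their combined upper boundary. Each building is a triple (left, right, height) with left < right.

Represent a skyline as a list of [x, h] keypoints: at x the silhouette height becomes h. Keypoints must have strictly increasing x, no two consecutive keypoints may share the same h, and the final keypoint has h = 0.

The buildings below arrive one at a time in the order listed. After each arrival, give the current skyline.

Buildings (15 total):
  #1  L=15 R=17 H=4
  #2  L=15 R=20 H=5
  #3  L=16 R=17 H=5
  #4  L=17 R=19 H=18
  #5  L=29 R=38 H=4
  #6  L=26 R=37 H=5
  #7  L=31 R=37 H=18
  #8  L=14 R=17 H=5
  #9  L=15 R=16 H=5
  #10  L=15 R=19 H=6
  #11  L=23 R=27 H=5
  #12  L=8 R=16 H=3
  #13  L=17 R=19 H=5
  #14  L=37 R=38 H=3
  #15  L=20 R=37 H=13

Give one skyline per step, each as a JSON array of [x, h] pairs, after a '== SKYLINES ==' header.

== SKYLINES ==
[[15,4],[17,0]]
[[15,5],[20,0]]
[[15,5],[20,0]]
[[15,5],[17,18],[19,5],[20,0]]
[[15,5],[17,18],[19,5],[20,0],[29,4],[38,0]]
[[15,5],[17,18],[19,5],[20,0],[26,5],[37,4],[38,0]]
[[15,5],[17,18],[19,5],[20,0],[26,5],[31,18],[37,4],[38,0]]
[[14,5],[17,18],[19,5],[20,0],[26,5],[31,18],[37,4],[38,0]]
[[14,5],[17,18],[19,5],[20,0],[26,5],[31,18],[37,4],[38,0]]
[[14,5],[15,6],[17,18],[19,5],[20,0],[26,5],[31,18],[37,4],[38,0]]
[[14,5],[15,6],[17,18],[19,5],[20,0],[23,5],[31,18],[37,4],[38,0]]
[[8,3],[14,5],[15,6],[17,18],[19,5],[20,0],[23,5],[31,18],[37,4],[38,0]]
[[8,3],[14,5],[15,6],[17,18],[19,5],[20,0],[23,5],[31,18],[37,4],[38,0]]
[[8,3],[14,5],[15,6],[17,18],[19,5],[20,0],[23,5],[31,18],[37,4],[38,0]]
[[8,3],[14,5],[15,6],[17,18],[19,5],[20,13],[31,18],[37,4],[38,0]]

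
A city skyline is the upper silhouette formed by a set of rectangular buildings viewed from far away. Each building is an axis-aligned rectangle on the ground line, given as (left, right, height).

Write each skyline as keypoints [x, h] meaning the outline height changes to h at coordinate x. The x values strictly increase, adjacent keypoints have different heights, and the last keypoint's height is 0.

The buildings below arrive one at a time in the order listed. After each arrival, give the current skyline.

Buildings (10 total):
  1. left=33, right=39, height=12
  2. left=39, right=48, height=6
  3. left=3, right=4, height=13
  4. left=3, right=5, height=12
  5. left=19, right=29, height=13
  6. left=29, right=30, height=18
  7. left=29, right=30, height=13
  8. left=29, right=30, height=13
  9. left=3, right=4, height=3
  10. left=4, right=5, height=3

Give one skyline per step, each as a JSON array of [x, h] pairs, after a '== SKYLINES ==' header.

== SKYLINES ==
[[33,12],[39,0]]
[[33,12],[39,6],[48,0]]
[[3,13],[4,0],[33,12],[39,6],[48,0]]
[[3,13],[4,12],[5,0],[33,12],[39,6],[48,0]]
[[3,13],[4,12],[5,0],[19,13],[29,0],[33,12],[39,6],[48,0]]
[[3,13],[4,12],[5,0],[19,13],[29,18],[30,0],[33,12],[39,6],[48,0]]
[[3,13],[4,12],[5,0],[19,13],[29,18],[30,0],[33,12],[39,6],[48,0]]
[[3,13],[4,12],[5,0],[19,13],[29,18],[30,0],[33,12],[39,6],[48,0]]
[[3,13],[4,12],[5,0],[19,13],[29,18],[30,0],[33,12],[39,6],[48,0]]
[[3,13],[4,12],[5,0],[19,13],[29,18],[30,0],[33,12],[39,6],[48,0]]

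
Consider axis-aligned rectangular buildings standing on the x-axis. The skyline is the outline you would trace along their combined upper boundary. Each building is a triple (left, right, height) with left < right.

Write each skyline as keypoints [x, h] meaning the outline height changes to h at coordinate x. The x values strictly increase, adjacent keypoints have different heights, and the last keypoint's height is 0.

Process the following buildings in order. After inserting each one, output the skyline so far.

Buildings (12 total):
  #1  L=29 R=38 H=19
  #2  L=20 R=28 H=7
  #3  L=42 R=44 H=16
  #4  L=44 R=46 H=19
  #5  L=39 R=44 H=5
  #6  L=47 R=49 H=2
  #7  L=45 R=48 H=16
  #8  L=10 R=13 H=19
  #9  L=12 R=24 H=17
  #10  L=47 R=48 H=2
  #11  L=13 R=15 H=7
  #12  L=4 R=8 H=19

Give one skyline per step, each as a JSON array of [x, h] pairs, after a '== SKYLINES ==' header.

== SKYLINES ==
[[29,19],[38,0]]
[[20,7],[28,0],[29,19],[38,0]]
[[20,7],[28,0],[29,19],[38,0],[42,16],[44,0]]
[[20,7],[28,0],[29,19],[38,0],[42,16],[44,19],[46,0]]
[[20,7],[28,0],[29,19],[38,0],[39,5],[42,16],[44,19],[46,0]]
[[20,7],[28,0],[29,19],[38,0],[39,5],[42,16],[44,19],[46,0],[47,2],[49,0]]
[[20,7],[28,0],[29,19],[38,0],[39,5],[42,16],[44,19],[46,16],[48,2],[49,0]]
[[10,19],[13,0],[20,7],[28,0],[29,19],[38,0],[39,5],[42,16],[44,19],[46,16],[48,2],[49,0]]
[[10,19],[13,17],[24,7],[28,0],[29,19],[38,0],[39,5],[42,16],[44,19],[46,16],[48,2],[49,0]]
[[10,19],[13,17],[24,7],[28,0],[29,19],[38,0],[39,5],[42,16],[44,19],[46,16],[48,2],[49,0]]
[[10,19],[13,17],[24,7],[28,0],[29,19],[38,0],[39,5],[42,16],[44,19],[46,16],[48,2],[49,0]]
[[4,19],[8,0],[10,19],[13,17],[24,7],[28,0],[29,19],[38,0],[39,5],[42,16],[44,19],[46,16],[48,2],[49,0]]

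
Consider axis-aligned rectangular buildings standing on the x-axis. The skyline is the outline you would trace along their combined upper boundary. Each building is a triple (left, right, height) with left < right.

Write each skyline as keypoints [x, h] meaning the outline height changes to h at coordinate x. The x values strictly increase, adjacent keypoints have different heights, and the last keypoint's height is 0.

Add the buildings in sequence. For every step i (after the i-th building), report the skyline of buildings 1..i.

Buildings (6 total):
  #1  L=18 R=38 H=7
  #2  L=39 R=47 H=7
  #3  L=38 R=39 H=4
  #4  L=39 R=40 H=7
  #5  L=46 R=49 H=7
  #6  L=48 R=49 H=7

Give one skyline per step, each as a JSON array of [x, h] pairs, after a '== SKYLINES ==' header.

== SKYLINES ==
[[18,7],[38,0]]
[[18,7],[38,0],[39,7],[47,0]]
[[18,7],[38,4],[39,7],[47,0]]
[[18,7],[38,4],[39,7],[47,0]]
[[18,7],[38,4],[39,7],[49,0]]
[[18,7],[38,4],[39,7],[49,0]]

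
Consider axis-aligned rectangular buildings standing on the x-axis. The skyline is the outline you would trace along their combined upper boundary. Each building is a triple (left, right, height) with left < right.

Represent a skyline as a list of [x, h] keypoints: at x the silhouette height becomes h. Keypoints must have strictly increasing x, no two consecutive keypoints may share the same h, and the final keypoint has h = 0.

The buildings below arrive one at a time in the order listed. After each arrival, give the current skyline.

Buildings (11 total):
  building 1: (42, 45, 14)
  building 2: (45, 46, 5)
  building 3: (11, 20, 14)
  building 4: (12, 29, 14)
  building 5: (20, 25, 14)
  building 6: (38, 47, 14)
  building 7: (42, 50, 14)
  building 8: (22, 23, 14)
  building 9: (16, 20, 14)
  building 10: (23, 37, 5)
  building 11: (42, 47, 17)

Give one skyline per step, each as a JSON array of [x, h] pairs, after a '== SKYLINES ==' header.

== SKYLINES ==
[[42,14],[45,0]]
[[42,14],[45,5],[46,0]]
[[11,14],[20,0],[42,14],[45,5],[46,0]]
[[11,14],[29,0],[42,14],[45,5],[46,0]]
[[11,14],[29,0],[42,14],[45,5],[46,0]]
[[11,14],[29,0],[38,14],[47,0]]
[[11,14],[29,0],[38,14],[50,0]]
[[11,14],[29,0],[38,14],[50,0]]
[[11,14],[29,0],[38,14],[50,0]]
[[11,14],[29,5],[37,0],[38,14],[50,0]]
[[11,14],[29,5],[37,0],[38,14],[42,17],[47,14],[50,0]]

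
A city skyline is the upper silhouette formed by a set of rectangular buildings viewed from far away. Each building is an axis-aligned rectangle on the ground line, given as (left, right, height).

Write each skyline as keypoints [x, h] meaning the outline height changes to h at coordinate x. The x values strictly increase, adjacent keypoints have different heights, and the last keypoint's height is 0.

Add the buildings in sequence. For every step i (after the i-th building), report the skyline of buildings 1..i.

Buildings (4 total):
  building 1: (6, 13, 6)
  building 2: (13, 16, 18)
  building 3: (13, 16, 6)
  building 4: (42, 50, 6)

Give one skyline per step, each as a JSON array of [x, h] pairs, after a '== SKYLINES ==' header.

== SKYLINES ==
[[6,6],[13,0]]
[[6,6],[13,18],[16,0]]
[[6,6],[13,18],[16,0]]
[[6,6],[13,18],[16,0],[42,6],[50,0]]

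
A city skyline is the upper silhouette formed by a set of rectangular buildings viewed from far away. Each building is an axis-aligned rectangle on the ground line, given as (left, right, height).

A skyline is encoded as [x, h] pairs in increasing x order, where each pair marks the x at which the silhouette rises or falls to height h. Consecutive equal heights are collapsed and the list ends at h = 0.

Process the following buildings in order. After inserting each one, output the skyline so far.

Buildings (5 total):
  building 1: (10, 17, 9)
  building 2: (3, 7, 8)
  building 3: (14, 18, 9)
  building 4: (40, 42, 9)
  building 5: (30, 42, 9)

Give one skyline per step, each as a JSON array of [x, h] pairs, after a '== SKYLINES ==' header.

== SKYLINES ==
[[10,9],[17,0]]
[[3,8],[7,0],[10,9],[17,0]]
[[3,8],[7,0],[10,9],[18,0]]
[[3,8],[7,0],[10,9],[18,0],[40,9],[42,0]]
[[3,8],[7,0],[10,9],[18,0],[30,9],[42,0]]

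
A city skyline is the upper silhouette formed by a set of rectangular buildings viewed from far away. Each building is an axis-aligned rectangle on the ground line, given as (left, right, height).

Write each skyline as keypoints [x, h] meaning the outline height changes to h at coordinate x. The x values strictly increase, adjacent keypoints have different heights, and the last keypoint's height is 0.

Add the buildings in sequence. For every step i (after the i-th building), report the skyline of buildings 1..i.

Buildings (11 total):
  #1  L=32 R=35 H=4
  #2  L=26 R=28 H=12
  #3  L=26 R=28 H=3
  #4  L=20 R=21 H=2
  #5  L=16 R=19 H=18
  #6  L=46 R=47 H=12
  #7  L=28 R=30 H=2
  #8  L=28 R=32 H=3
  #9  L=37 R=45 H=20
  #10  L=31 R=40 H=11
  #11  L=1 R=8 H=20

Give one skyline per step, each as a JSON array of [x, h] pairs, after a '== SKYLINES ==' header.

== SKYLINES ==
[[32,4],[35,0]]
[[26,12],[28,0],[32,4],[35,0]]
[[26,12],[28,0],[32,4],[35,0]]
[[20,2],[21,0],[26,12],[28,0],[32,4],[35,0]]
[[16,18],[19,0],[20,2],[21,0],[26,12],[28,0],[32,4],[35,0]]
[[16,18],[19,0],[20,2],[21,0],[26,12],[28,0],[32,4],[35,0],[46,12],[47,0]]
[[16,18],[19,0],[20,2],[21,0],[26,12],[28,2],[30,0],[32,4],[35,0],[46,12],[47,0]]
[[16,18],[19,0],[20,2],[21,0],[26,12],[28,3],[32,4],[35,0],[46,12],[47,0]]
[[16,18],[19,0],[20,2],[21,0],[26,12],[28,3],[32,4],[35,0],[37,20],[45,0],[46,12],[47,0]]
[[16,18],[19,0],[20,2],[21,0],[26,12],[28,3],[31,11],[37,20],[45,0],[46,12],[47,0]]
[[1,20],[8,0],[16,18],[19,0],[20,2],[21,0],[26,12],[28,3],[31,11],[37,20],[45,0],[46,12],[47,0]]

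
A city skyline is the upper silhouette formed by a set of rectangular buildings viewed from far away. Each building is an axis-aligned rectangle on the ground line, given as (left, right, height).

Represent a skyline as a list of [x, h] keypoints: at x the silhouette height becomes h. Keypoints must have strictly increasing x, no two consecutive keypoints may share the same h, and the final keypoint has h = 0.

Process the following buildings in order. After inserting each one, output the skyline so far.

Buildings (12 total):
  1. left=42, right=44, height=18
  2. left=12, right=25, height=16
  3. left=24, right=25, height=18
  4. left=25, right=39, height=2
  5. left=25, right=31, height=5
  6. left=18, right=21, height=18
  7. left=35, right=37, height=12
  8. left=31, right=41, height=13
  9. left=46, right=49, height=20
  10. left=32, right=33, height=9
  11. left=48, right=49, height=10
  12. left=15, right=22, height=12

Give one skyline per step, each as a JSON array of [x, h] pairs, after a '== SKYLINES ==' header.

== SKYLINES ==
[[42,18],[44,0]]
[[12,16],[25,0],[42,18],[44,0]]
[[12,16],[24,18],[25,0],[42,18],[44,0]]
[[12,16],[24,18],[25,2],[39,0],[42,18],[44,0]]
[[12,16],[24,18],[25,5],[31,2],[39,0],[42,18],[44,0]]
[[12,16],[18,18],[21,16],[24,18],[25,5],[31,2],[39,0],[42,18],[44,0]]
[[12,16],[18,18],[21,16],[24,18],[25,5],[31,2],[35,12],[37,2],[39,0],[42,18],[44,0]]
[[12,16],[18,18],[21,16],[24,18],[25,5],[31,13],[41,0],[42,18],[44,0]]
[[12,16],[18,18],[21,16],[24,18],[25,5],[31,13],[41,0],[42,18],[44,0],[46,20],[49,0]]
[[12,16],[18,18],[21,16],[24,18],[25,5],[31,13],[41,0],[42,18],[44,0],[46,20],[49,0]]
[[12,16],[18,18],[21,16],[24,18],[25,5],[31,13],[41,0],[42,18],[44,0],[46,20],[49,0]]
[[12,16],[18,18],[21,16],[24,18],[25,5],[31,13],[41,0],[42,18],[44,0],[46,20],[49,0]]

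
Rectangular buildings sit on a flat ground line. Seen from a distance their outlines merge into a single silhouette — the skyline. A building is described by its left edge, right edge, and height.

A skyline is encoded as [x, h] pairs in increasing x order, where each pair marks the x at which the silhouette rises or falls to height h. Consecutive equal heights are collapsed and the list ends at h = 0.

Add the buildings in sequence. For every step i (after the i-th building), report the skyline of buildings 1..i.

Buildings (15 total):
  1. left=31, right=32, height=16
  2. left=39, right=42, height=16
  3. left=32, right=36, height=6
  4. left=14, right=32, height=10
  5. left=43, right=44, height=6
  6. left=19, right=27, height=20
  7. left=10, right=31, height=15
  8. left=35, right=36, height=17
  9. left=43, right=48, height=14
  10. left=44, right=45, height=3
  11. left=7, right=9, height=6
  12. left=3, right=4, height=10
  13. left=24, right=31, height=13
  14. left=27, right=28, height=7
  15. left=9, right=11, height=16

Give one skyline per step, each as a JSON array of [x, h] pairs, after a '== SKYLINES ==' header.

== SKYLINES ==
[[31,16],[32,0]]
[[31,16],[32,0],[39,16],[42,0]]
[[31,16],[32,6],[36,0],[39,16],[42,0]]
[[14,10],[31,16],[32,6],[36,0],[39,16],[42,0]]
[[14,10],[31,16],[32,6],[36,0],[39,16],[42,0],[43,6],[44,0]]
[[14,10],[19,20],[27,10],[31,16],[32,6],[36,0],[39,16],[42,0],[43,6],[44,0]]
[[10,15],[19,20],[27,15],[31,16],[32,6],[36,0],[39,16],[42,0],[43,6],[44,0]]
[[10,15],[19,20],[27,15],[31,16],[32,6],[35,17],[36,0],[39,16],[42,0],[43,6],[44,0]]
[[10,15],[19,20],[27,15],[31,16],[32,6],[35,17],[36,0],[39,16],[42,0],[43,14],[48,0]]
[[10,15],[19,20],[27,15],[31,16],[32,6],[35,17],[36,0],[39,16],[42,0],[43,14],[48,0]]
[[7,6],[9,0],[10,15],[19,20],[27,15],[31,16],[32,6],[35,17],[36,0],[39,16],[42,0],[43,14],[48,0]]
[[3,10],[4,0],[7,6],[9,0],[10,15],[19,20],[27,15],[31,16],[32,6],[35,17],[36,0],[39,16],[42,0],[43,14],[48,0]]
[[3,10],[4,0],[7,6],[9,0],[10,15],[19,20],[27,15],[31,16],[32,6],[35,17],[36,0],[39,16],[42,0],[43,14],[48,0]]
[[3,10],[4,0],[7,6],[9,0],[10,15],[19,20],[27,15],[31,16],[32,6],[35,17],[36,0],[39,16],[42,0],[43,14],[48,0]]
[[3,10],[4,0],[7,6],[9,16],[11,15],[19,20],[27,15],[31,16],[32,6],[35,17],[36,0],[39,16],[42,0],[43,14],[48,0]]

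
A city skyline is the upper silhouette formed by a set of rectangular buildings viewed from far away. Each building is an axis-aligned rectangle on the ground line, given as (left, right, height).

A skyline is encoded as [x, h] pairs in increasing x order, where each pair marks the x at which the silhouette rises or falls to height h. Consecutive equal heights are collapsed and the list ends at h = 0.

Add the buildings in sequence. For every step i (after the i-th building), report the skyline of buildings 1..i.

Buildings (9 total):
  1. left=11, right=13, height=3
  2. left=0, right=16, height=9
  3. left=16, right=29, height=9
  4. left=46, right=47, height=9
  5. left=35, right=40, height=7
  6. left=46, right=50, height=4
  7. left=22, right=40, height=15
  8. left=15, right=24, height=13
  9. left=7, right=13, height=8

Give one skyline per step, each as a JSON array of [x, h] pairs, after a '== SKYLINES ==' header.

== SKYLINES ==
[[11,3],[13,0]]
[[0,9],[16,0]]
[[0,9],[29,0]]
[[0,9],[29,0],[46,9],[47,0]]
[[0,9],[29,0],[35,7],[40,0],[46,9],[47,0]]
[[0,9],[29,0],[35,7],[40,0],[46,9],[47,4],[50,0]]
[[0,9],[22,15],[40,0],[46,9],[47,4],[50,0]]
[[0,9],[15,13],[22,15],[40,0],[46,9],[47,4],[50,0]]
[[0,9],[15,13],[22,15],[40,0],[46,9],[47,4],[50,0]]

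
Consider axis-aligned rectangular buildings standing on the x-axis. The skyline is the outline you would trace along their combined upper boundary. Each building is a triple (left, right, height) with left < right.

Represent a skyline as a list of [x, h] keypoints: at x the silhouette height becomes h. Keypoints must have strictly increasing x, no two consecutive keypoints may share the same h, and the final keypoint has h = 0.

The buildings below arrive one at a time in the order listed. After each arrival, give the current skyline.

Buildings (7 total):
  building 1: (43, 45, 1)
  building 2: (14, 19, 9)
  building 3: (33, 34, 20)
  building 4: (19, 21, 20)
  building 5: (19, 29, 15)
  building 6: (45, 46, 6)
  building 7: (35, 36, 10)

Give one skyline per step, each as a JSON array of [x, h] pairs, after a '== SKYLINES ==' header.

== SKYLINES ==
[[43,1],[45,0]]
[[14,9],[19,0],[43,1],[45,0]]
[[14,9],[19,0],[33,20],[34,0],[43,1],[45,0]]
[[14,9],[19,20],[21,0],[33,20],[34,0],[43,1],[45,0]]
[[14,9],[19,20],[21,15],[29,0],[33,20],[34,0],[43,1],[45,0]]
[[14,9],[19,20],[21,15],[29,0],[33,20],[34,0],[43,1],[45,6],[46,0]]
[[14,9],[19,20],[21,15],[29,0],[33,20],[34,0],[35,10],[36,0],[43,1],[45,6],[46,0]]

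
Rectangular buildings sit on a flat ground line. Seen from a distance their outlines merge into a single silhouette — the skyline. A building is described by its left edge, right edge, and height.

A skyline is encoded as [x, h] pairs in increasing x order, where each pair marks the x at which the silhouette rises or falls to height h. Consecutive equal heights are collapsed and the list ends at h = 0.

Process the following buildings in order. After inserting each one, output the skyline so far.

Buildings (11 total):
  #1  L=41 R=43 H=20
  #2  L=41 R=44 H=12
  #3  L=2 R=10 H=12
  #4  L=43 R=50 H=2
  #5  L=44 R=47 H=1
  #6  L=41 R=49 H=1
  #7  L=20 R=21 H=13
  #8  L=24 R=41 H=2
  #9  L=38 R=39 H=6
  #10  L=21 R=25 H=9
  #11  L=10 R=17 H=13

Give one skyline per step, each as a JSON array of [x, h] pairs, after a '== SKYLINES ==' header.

== SKYLINES ==
[[41,20],[43,0]]
[[41,20],[43,12],[44,0]]
[[2,12],[10,0],[41,20],[43,12],[44,0]]
[[2,12],[10,0],[41,20],[43,12],[44,2],[50,0]]
[[2,12],[10,0],[41,20],[43,12],[44,2],[50,0]]
[[2,12],[10,0],[41,20],[43,12],[44,2],[50,0]]
[[2,12],[10,0],[20,13],[21,0],[41,20],[43,12],[44,2],[50,0]]
[[2,12],[10,0],[20,13],[21,0],[24,2],[41,20],[43,12],[44,2],[50,0]]
[[2,12],[10,0],[20,13],[21,0],[24,2],[38,6],[39,2],[41,20],[43,12],[44,2],[50,0]]
[[2,12],[10,0],[20,13],[21,9],[25,2],[38,6],[39,2],[41,20],[43,12],[44,2],[50,0]]
[[2,12],[10,13],[17,0],[20,13],[21,9],[25,2],[38,6],[39,2],[41,20],[43,12],[44,2],[50,0]]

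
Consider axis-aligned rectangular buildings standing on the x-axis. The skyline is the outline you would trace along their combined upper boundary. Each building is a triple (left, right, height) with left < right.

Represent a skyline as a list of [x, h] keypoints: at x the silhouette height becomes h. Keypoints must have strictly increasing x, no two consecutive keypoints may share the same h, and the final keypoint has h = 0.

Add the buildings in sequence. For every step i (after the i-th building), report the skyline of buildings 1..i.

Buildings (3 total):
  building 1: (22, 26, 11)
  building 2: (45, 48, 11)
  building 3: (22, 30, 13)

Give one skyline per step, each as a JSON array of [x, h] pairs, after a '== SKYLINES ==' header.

== SKYLINES ==
[[22,11],[26,0]]
[[22,11],[26,0],[45,11],[48,0]]
[[22,13],[30,0],[45,11],[48,0]]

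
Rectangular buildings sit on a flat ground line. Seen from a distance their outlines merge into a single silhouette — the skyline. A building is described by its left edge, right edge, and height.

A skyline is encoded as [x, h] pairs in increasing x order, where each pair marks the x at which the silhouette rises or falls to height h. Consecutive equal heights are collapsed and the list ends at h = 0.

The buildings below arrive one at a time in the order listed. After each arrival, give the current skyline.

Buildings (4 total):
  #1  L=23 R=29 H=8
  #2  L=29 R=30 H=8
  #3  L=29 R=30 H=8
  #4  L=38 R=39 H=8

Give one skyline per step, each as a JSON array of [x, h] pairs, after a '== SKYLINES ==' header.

== SKYLINES ==
[[23,8],[29,0]]
[[23,8],[30,0]]
[[23,8],[30,0]]
[[23,8],[30,0],[38,8],[39,0]]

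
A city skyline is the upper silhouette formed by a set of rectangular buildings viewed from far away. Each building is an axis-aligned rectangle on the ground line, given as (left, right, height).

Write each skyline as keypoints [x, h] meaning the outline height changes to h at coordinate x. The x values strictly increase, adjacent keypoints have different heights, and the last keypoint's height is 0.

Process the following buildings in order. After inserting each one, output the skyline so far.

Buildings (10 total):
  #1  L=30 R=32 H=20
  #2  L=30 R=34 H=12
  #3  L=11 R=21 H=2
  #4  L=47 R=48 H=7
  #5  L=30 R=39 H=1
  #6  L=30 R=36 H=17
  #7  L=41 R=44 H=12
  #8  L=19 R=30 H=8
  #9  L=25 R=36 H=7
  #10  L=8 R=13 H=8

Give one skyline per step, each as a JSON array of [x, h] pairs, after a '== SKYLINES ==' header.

== SKYLINES ==
[[30,20],[32,0]]
[[30,20],[32,12],[34,0]]
[[11,2],[21,0],[30,20],[32,12],[34,0]]
[[11,2],[21,0],[30,20],[32,12],[34,0],[47,7],[48,0]]
[[11,2],[21,0],[30,20],[32,12],[34,1],[39,0],[47,7],[48,0]]
[[11,2],[21,0],[30,20],[32,17],[36,1],[39,0],[47,7],[48,0]]
[[11,2],[21,0],[30,20],[32,17],[36,1],[39,0],[41,12],[44,0],[47,7],[48,0]]
[[11,2],[19,8],[30,20],[32,17],[36,1],[39,0],[41,12],[44,0],[47,7],[48,0]]
[[11,2],[19,8],[30,20],[32,17],[36,1],[39,0],[41,12],[44,0],[47,7],[48,0]]
[[8,8],[13,2],[19,8],[30,20],[32,17],[36,1],[39,0],[41,12],[44,0],[47,7],[48,0]]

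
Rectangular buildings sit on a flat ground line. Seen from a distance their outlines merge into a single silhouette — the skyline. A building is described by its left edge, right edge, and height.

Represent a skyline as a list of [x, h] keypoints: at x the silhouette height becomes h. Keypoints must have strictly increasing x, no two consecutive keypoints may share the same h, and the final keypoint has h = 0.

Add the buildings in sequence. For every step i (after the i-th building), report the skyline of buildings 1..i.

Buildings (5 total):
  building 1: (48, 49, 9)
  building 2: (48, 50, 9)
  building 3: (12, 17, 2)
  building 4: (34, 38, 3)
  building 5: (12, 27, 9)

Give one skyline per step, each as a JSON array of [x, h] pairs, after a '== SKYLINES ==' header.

== SKYLINES ==
[[48,9],[49,0]]
[[48,9],[50,0]]
[[12,2],[17,0],[48,9],[50,0]]
[[12,2],[17,0],[34,3],[38,0],[48,9],[50,0]]
[[12,9],[27,0],[34,3],[38,0],[48,9],[50,0]]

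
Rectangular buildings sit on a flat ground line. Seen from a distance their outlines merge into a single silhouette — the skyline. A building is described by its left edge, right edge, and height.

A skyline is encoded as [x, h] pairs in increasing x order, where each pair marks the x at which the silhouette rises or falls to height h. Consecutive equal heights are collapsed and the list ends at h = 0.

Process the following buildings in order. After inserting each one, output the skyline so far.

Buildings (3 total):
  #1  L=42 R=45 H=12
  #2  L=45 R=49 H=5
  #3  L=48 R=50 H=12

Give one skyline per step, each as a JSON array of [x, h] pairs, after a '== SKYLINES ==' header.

== SKYLINES ==
[[42,12],[45,0]]
[[42,12],[45,5],[49,0]]
[[42,12],[45,5],[48,12],[50,0]]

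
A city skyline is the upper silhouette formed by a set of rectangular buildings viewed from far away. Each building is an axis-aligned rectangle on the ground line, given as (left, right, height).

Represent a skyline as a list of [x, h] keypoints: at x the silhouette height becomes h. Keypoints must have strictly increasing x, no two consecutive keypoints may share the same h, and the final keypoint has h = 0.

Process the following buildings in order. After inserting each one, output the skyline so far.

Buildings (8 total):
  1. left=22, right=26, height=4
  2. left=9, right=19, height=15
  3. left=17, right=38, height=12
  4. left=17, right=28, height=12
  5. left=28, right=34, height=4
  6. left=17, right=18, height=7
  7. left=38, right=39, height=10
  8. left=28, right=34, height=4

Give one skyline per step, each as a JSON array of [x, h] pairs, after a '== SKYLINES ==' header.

== SKYLINES ==
[[22,4],[26,0]]
[[9,15],[19,0],[22,4],[26,0]]
[[9,15],[19,12],[38,0]]
[[9,15],[19,12],[38,0]]
[[9,15],[19,12],[38,0]]
[[9,15],[19,12],[38,0]]
[[9,15],[19,12],[38,10],[39,0]]
[[9,15],[19,12],[38,10],[39,0]]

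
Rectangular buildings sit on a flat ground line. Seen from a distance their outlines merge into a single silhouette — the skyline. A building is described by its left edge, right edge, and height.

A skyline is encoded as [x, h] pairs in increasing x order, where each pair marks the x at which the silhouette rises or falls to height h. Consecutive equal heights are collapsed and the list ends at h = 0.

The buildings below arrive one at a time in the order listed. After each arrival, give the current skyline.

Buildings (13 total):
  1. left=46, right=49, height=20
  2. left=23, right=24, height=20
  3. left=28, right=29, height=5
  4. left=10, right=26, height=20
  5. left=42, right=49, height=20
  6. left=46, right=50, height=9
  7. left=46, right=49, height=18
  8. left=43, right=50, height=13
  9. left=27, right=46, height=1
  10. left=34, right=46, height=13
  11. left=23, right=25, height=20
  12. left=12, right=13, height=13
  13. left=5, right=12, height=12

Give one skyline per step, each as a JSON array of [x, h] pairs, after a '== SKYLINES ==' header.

== SKYLINES ==
[[46,20],[49,0]]
[[23,20],[24,0],[46,20],[49,0]]
[[23,20],[24,0],[28,5],[29,0],[46,20],[49,0]]
[[10,20],[26,0],[28,5],[29,0],[46,20],[49,0]]
[[10,20],[26,0],[28,5],[29,0],[42,20],[49,0]]
[[10,20],[26,0],[28,5],[29,0],[42,20],[49,9],[50,0]]
[[10,20],[26,0],[28,5],[29,0],[42,20],[49,9],[50,0]]
[[10,20],[26,0],[28,5],[29,0],[42,20],[49,13],[50,0]]
[[10,20],[26,0],[27,1],[28,5],[29,1],[42,20],[49,13],[50,0]]
[[10,20],[26,0],[27,1],[28,5],[29,1],[34,13],[42,20],[49,13],[50,0]]
[[10,20],[26,0],[27,1],[28,5],[29,1],[34,13],[42,20],[49,13],[50,0]]
[[10,20],[26,0],[27,1],[28,5],[29,1],[34,13],[42,20],[49,13],[50,0]]
[[5,12],[10,20],[26,0],[27,1],[28,5],[29,1],[34,13],[42,20],[49,13],[50,0]]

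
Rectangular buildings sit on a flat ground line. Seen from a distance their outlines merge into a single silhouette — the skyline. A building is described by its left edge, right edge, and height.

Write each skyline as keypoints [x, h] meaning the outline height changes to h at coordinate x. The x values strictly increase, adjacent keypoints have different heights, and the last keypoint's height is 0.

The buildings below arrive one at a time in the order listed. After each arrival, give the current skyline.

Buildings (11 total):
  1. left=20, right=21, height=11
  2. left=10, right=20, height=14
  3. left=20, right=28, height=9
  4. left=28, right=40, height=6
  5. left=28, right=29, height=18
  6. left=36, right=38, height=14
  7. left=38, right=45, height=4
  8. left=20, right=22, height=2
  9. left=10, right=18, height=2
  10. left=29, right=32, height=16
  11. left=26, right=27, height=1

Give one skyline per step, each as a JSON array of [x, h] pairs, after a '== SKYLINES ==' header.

== SKYLINES ==
[[20,11],[21,0]]
[[10,14],[20,11],[21,0]]
[[10,14],[20,11],[21,9],[28,0]]
[[10,14],[20,11],[21,9],[28,6],[40,0]]
[[10,14],[20,11],[21,9],[28,18],[29,6],[40,0]]
[[10,14],[20,11],[21,9],[28,18],[29,6],[36,14],[38,6],[40,0]]
[[10,14],[20,11],[21,9],[28,18],[29,6],[36,14],[38,6],[40,4],[45,0]]
[[10,14],[20,11],[21,9],[28,18],[29,6],[36,14],[38,6],[40,4],[45,0]]
[[10,14],[20,11],[21,9],[28,18],[29,6],[36,14],[38,6],[40,4],[45,0]]
[[10,14],[20,11],[21,9],[28,18],[29,16],[32,6],[36,14],[38,6],[40,4],[45,0]]
[[10,14],[20,11],[21,9],[28,18],[29,16],[32,6],[36,14],[38,6],[40,4],[45,0]]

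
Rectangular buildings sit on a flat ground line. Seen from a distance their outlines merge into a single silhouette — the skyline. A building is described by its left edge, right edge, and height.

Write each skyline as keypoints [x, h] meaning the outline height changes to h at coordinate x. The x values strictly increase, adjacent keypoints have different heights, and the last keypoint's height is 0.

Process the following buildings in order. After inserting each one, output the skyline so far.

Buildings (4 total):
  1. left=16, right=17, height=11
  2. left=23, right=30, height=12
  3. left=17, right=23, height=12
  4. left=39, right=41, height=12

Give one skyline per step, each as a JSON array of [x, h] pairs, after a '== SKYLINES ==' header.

== SKYLINES ==
[[16,11],[17,0]]
[[16,11],[17,0],[23,12],[30,0]]
[[16,11],[17,12],[30,0]]
[[16,11],[17,12],[30,0],[39,12],[41,0]]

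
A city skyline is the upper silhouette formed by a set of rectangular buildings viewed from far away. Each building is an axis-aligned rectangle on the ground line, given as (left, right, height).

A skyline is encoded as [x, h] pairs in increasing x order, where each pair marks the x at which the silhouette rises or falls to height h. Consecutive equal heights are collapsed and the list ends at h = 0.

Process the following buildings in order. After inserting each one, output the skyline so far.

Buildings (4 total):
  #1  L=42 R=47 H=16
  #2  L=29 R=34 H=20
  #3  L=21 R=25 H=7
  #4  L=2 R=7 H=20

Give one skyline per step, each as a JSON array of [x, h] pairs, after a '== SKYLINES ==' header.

== SKYLINES ==
[[42,16],[47,0]]
[[29,20],[34,0],[42,16],[47,0]]
[[21,7],[25,0],[29,20],[34,0],[42,16],[47,0]]
[[2,20],[7,0],[21,7],[25,0],[29,20],[34,0],[42,16],[47,0]]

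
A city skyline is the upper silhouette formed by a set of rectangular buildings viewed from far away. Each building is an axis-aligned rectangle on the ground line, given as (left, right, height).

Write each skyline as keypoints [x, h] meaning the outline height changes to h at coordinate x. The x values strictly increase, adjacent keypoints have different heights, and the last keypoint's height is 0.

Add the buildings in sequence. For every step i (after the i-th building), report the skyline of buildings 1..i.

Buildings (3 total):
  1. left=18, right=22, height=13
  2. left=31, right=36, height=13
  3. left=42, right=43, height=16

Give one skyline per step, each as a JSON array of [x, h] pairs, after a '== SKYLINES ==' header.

== SKYLINES ==
[[18,13],[22,0]]
[[18,13],[22,0],[31,13],[36,0]]
[[18,13],[22,0],[31,13],[36,0],[42,16],[43,0]]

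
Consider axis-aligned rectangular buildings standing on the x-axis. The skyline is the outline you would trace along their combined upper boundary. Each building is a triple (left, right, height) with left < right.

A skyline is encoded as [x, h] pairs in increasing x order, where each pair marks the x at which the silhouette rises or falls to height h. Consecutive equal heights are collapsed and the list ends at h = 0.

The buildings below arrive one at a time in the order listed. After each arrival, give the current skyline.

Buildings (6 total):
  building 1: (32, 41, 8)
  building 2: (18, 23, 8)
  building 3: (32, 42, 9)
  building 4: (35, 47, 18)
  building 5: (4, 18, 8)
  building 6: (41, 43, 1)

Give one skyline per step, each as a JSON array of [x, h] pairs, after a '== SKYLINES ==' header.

== SKYLINES ==
[[32,8],[41,0]]
[[18,8],[23,0],[32,8],[41,0]]
[[18,8],[23,0],[32,9],[42,0]]
[[18,8],[23,0],[32,9],[35,18],[47,0]]
[[4,8],[23,0],[32,9],[35,18],[47,0]]
[[4,8],[23,0],[32,9],[35,18],[47,0]]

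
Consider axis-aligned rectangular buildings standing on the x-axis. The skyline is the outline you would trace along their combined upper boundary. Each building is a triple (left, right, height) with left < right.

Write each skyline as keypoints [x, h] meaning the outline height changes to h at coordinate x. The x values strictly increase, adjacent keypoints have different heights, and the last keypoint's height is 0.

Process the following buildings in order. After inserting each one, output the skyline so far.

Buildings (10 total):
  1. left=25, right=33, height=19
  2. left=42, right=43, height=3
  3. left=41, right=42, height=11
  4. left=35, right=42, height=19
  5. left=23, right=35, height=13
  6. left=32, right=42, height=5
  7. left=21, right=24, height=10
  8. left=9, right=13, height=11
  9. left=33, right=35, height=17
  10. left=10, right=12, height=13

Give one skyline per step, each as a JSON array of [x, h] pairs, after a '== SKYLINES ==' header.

== SKYLINES ==
[[25,19],[33,0]]
[[25,19],[33,0],[42,3],[43,0]]
[[25,19],[33,0],[41,11],[42,3],[43,0]]
[[25,19],[33,0],[35,19],[42,3],[43,0]]
[[23,13],[25,19],[33,13],[35,19],[42,3],[43,0]]
[[23,13],[25,19],[33,13],[35,19],[42,3],[43,0]]
[[21,10],[23,13],[25,19],[33,13],[35,19],[42,3],[43,0]]
[[9,11],[13,0],[21,10],[23,13],[25,19],[33,13],[35,19],[42,3],[43,0]]
[[9,11],[13,0],[21,10],[23,13],[25,19],[33,17],[35,19],[42,3],[43,0]]
[[9,11],[10,13],[12,11],[13,0],[21,10],[23,13],[25,19],[33,17],[35,19],[42,3],[43,0]]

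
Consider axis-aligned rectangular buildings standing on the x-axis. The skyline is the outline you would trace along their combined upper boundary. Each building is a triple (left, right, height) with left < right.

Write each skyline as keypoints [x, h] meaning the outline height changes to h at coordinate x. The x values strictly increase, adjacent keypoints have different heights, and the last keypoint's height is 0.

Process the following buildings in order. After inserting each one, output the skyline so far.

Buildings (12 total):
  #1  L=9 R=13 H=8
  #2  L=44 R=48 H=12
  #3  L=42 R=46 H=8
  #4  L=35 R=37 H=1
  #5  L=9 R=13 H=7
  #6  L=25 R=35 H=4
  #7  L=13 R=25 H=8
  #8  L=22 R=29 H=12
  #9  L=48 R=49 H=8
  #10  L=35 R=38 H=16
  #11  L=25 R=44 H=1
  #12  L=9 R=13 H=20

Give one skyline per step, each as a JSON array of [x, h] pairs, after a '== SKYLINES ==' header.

== SKYLINES ==
[[9,8],[13,0]]
[[9,8],[13,0],[44,12],[48,0]]
[[9,8],[13,0],[42,8],[44,12],[48,0]]
[[9,8],[13,0],[35,1],[37,0],[42,8],[44,12],[48,0]]
[[9,8],[13,0],[35,1],[37,0],[42,8],[44,12],[48,0]]
[[9,8],[13,0],[25,4],[35,1],[37,0],[42,8],[44,12],[48,0]]
[[9,8],[25,4],[35,1],[37,0],[42,8],[44,12],[48,0]]
[[9,8],[22,12],[29,4],[35,1],[37,0],[42,8],[44,12],[48,0]]
[[9,8],[22,12],[29,4],[35,1],[37,0],[42,8],[44,12],[48,8],[49,0]]
[[9,8],[22,12],[29,4],[35,16],[38,0],[42,8],[44,12],[48,8],[49,0]]
[[9,8],[22,12],[29,4],[35,16],[38,1],[42,8],[44,12],[48,8],[49,0]]
[[9,20],[13,8],[22,12],[29,4],[35,16],[38,1],[42,8],[44,12],[48,8],[49,0]]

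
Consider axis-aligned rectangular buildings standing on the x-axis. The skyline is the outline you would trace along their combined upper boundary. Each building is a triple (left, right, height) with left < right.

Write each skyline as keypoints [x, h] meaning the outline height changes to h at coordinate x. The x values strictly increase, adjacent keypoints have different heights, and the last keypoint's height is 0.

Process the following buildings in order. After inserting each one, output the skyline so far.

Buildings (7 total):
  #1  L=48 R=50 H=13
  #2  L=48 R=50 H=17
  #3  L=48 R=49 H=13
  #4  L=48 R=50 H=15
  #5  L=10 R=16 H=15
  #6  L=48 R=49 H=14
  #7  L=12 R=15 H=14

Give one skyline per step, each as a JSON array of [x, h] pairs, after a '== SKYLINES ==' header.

== SKYLINES ==
[[48,13],[50,0]]
[[48,17],[50,0]]
[[48,17],[50,0]]
[[48,17],[50,0]]
[[10,15],[16,0],[48,17],[50,0]]
[[10,15],[16,0],[48,17],[50,0]]
[[10,15],[16,0],[48,17],[50,0]]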